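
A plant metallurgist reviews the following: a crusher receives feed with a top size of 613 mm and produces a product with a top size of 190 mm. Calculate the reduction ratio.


Reduction ratio = feed size / product size
= 613 / 190
= 3.2263

3.2263


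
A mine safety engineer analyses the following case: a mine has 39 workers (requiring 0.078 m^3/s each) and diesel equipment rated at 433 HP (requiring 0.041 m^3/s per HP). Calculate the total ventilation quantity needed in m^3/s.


Airflow for workers:
Q_people = 39 * 0.078 = 3.042 m^3/s
Airflow for diesel equipment:
Q_diesel = 433 * 0.041 = 17.753 m^3/s
Total ventilation:
Q_total = 3.042 + 17.753
= 20.795 m^3/s

20.795 m^3/s


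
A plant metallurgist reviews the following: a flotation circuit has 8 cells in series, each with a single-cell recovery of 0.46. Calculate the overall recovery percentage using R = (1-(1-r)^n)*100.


Complement of single-cell recovery:
1 - r = 1 - 0.46 = 0.54
Raise to power n:
(1 - r)^8 = 0.54^8 = 0.007230196134
Overall recovery:
R = (1 - 0.007230196134) * 100
= 99.277%

99.277%


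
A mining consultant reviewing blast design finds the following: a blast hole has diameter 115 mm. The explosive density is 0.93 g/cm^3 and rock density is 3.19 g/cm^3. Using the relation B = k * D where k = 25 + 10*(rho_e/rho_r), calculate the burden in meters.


3.2103 m

First, compute k:
rho_e / rho_r = 0.93 / 3.19 = 0.2915360502
k = 25 + 10 * 0.2915360502 = 27.9153605
Then, compute burden:
B = k * D / 1000 = 27.9153605 * 115 / 1000
= 3210.266458 / 1000
= 3.2103 m


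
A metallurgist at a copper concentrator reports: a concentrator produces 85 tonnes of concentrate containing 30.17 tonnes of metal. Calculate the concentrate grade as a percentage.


35.4941%

Grade = (metal in concentrate / concentrate mass) * 100
= (30.17 / 85) * 100
= 0.3549411765 * 100
= 35.4941%


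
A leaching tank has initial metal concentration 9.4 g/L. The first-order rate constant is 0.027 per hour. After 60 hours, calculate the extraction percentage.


80.2101%

Compute the exponent:
-k * t = -0.027 * 60 = -1.62
Remaining concentration:
C = 9.4 * exp(-1.62)
= 9.4 * 0.1978986991
= 1.860247771 g/L
Extracted = 9.4 - 1.860247771 = 7.539752229 g/L
Extraction % = 7.539752229 / 9.4 * 100
= 80.2101%


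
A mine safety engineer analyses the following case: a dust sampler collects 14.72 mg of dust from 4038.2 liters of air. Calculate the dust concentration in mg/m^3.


3.6452 mg/m^3

Convert liters to m^3: 1 m^3 = 1000 L
Concentration = mass / volume * 1000
= 14.72 / 4038.2 * 1000
= 0.00364518845 * 1000
= 3.6452 mg/m^3


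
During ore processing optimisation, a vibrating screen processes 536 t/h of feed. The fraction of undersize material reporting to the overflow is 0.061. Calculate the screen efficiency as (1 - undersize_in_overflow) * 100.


93.9%

Screen efficiency = (1 - fraction of undersize in overflow) * 100
= (1 - 0.061) * 100
= 0.939 * 100
= 93.9%


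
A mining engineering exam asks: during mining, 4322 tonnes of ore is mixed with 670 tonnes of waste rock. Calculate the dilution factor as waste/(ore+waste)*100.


13.4215%

Total material = ore + waste
= 4322 + 670 = 4992 tonnes
Dilution = waste / total * 100
= 670 / 4992 * 100
= 0.1342147436 * 100
= 13.4215%


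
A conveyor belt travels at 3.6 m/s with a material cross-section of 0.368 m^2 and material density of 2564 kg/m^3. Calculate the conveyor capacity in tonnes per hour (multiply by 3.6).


Volumetric flow = speed * area
= 3.6 * 0.368 = 1.3248 m^3/s
Mass flow = volumetric * density
= 1.3248 * 2564 = 3396.7872 kg/s
Convert to t/h: multiply by 3.6
Capacity = 3396.7872 * 3.6
= 12228.4339 t/h

12228.4339 t/h


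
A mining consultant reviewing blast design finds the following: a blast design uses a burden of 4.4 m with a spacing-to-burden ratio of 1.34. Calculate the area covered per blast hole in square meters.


First, find the spacing:
Spacing = burden * ratio = 4.4 * 1.34
= 5.896 m
Then, calculate the area:
Area = burden * spacing = 4.4 * 5.896
= 25.9424 m^2

25.9424 m^2


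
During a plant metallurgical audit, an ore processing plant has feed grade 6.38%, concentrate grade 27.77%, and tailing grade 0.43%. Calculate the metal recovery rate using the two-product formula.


Using the two-product formula:
R = 100 * c * (f - t) / (f * (c - t))
Numerator = 100 * 27.77 * (6.38 - 0.43)
= 100 * 27.77 * 5.95
= 16523.15
Denominator = 6.38 * (27.77 - 0.43)
= 6.38 * 27.34
= 174.4292
R = 16523.15 / 174.4292
= 94.727%

94.727%


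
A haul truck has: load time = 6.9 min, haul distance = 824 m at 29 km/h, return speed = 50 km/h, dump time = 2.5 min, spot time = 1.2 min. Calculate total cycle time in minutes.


Convert haul speed to m/min: 29 * 1000/60 = 483.3333333 m/min
Haul time = 824 / 483.3333333 = 1.704827586 min
Convert return speed to m/min: 50 * 1000/60 = 833.3333333 m/min
Return time = 824 / 833.3333333 = 0.9888 min
Total cycle time:
= 6.9 + 1.704827586 + 2.5 + 0.9888 + 1.2
= 13.2936 min

13.2936 min


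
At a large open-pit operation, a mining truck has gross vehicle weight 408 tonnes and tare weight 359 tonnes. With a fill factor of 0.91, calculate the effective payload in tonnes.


44.59 tonnes

Maximum payload = gross - tare
= 408 - 359 = 49 tonnes
Effective payload = max payload * fill factor
= 49 * 0.91
= 44.59 tonnes


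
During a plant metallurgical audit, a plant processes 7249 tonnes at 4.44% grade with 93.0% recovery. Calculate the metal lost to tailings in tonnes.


Total metal in feed:
= 7249 * 4.44 / 100 = 321.8556 tonnes
Metal recovered:
= 321.8556 * 93.0 / 100 = 299.325708 tonnes
Metal lost to tailings:
= 321.8556 - 299.325708
= 22.5299 tonnes

22.5299 tonnes


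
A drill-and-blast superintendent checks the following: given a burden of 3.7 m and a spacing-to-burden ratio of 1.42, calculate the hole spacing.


5.254 m

Spacing = burden * ratio
= 3.7 * 1.42
= 5.254 m


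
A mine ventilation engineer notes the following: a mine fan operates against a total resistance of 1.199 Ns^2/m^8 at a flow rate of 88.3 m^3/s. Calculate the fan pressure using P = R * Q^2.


Compute Q^2:
Q^2 = 88.3^2 = 7796.89
Compute pressure:
P = R * Q^2 = 1.199 * 7796.89
= 9348.4711 Pa

9348.4711 Pa


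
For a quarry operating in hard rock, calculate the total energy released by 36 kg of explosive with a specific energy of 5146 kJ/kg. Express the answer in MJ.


185.256 MJ

Energy = mass * specific_energy / 1000
= 36 * 5146 / 1000
= 185256 / 1000
= 185.256 MJ


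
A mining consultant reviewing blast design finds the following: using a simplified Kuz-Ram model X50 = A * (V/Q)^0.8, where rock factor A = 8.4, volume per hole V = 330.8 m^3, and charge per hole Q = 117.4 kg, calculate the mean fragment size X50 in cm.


19.2397 cm

Compute V/Q:
V/Q = 330.8 / 117.4 = 2.817717206
Raise to the power 0.8:
(V/Q)^0.8 = 2.817717206^0.8 = 2.290434745
Multiply by A:
X50 = 8.4 * 2.290434745
= 19.2397 cm


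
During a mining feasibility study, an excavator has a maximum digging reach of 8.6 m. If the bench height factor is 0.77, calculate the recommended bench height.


6.622 m

Bench height = reach * factor
= 8.6 * 0.77
= 6.622 m


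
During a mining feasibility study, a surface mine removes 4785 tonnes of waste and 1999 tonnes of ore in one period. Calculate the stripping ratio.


2.3937

Stripping ratio = waste tonnage / ore tonnage
= 4785 / 1999
= 2.3937


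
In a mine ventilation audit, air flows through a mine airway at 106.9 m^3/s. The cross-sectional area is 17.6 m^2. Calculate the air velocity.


6.0739 m/s

Velocity = flow rate / cross-sectional area
= 106.9 / 17.6
= 6.0739 m/s


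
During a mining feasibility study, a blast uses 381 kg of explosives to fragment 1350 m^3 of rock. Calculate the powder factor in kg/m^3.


Powder factor = explosive mass / rock volume
= 381 / 1350
= 0.2822 kg/m^3

0.2822 kg/m^3


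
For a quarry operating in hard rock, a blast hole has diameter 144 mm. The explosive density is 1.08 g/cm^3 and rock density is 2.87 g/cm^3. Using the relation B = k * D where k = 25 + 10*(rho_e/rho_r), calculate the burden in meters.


4.1419 m

First, compute k:
rho_e / rho_r = 1.08 / 2.87 = 0.3763066202
k = 25 + 10 * 0.3763066202 = 28.7630662
Then, compute burden:
B = k * D / 1000 = 28.7630662 * 144 / 1000
= 4141.881533 / 1000
= 4.1419 m


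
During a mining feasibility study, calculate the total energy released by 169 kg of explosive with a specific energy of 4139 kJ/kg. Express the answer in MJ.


699.491 MJ

Energy = mass * specific_energy / 1000
= 169 * 4139 / 1000
= 699491 / 1000
= 699.491 MJ


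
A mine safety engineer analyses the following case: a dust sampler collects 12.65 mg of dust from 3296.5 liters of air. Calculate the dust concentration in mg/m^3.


Convert liters to m^3: 1 m^3 = 1000 L
Concentration = mass / volume * 1000
= 12.65 / 3296.5 * 1000
= 0.003837403307 * 1000
= 3.8374 mg/m^3

3.8374 mg/m^3


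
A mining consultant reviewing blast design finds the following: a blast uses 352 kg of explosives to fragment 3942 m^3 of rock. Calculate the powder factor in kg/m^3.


Powder factor = explosive mass / rock volume
= 352 / 3942
= 0.0893 kg/m^3

0.0893 kg/m^3


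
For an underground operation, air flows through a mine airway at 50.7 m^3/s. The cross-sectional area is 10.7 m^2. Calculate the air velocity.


Velocity = flow rate / cross-sectional area
= 50.7 / 10.7
= 4.7383 m/s

4.7383 m/s


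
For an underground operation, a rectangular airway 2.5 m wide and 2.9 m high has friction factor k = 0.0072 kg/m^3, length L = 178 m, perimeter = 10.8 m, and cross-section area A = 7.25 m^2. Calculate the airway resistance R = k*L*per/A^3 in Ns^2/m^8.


Compute the numerator:
k * L * per = 0.0072 * 178 * 10.8
= 13.84128
Compute the denominator:
A^3 = 7.25^3 = 381.078125
Resistance:
R = 13.84128 / 381.078125
= 0.0363 Ns^2/m^8

0.0363 Ns^2/m^8


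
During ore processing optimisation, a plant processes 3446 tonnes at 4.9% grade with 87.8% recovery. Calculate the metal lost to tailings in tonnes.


20.6002 tonnes

Total metal in feed:
= 3446 * 4.9 / 100 = 168.854 tonnes
Metal recovered:
= 168.854 * 87.8 / 100 = 148.253812 tonnes
Metal lost to tailings:
= 168.854 - 148.253812
= 20.6002 tonnes


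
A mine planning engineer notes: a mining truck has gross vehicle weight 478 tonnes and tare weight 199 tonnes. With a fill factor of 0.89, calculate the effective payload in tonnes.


248.31 tonnes

Maximum payload = gross - tare
= 478 - 199 = 279 tonnes
Effective payload = max payload * fill factor
= 279 * 0.89
= 248.31 tonnes


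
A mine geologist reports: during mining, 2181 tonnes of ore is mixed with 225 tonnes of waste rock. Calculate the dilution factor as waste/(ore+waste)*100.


9.3516%

Total material = ore + waste
= 2181 + 225 = 2406 tonnes
Dilution = waste / total * 100
= 225 / 2406 * 100
= 0.09351620948 * 100
= 9.3516%


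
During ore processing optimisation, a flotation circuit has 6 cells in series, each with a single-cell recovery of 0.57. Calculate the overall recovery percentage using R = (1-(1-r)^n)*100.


Complement of single-cell recovery:
1 - r = 1 - 0.57 = 0.43
Raise to power n:
(1 - r)^6 = 0.43^6 = 0.006321363049
Overall recovery:
R = (1 - 0.006321363049) * 100
= 99.3679%

99.3679%


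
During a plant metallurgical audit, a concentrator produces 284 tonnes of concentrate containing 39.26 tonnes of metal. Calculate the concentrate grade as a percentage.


Grade = (metal in concentrate / concentrate mass) * 100
= (39.26 / 284) * 100
= 0.1382394366 * 100
= 13.8239%

13.8239%


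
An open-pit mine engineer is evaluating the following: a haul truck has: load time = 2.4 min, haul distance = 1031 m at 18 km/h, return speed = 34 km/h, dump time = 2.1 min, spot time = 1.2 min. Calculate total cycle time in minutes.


Convert haul speed to m/min: 18 * 1000/60 = 300 m/min
Haul time = 1031 / 300 = 3.436666667 min
Convert return speed to m/min: 34 * 1000/60 = 566.6666667 m/min
Return time = 1031 / 566.6666667 = 1.819411765 min
Total cycle time:
= 2.4 + 3.436666667 + 2.1 + 1.819411765 + 1.2
= 10.9561 min

10.9561 min


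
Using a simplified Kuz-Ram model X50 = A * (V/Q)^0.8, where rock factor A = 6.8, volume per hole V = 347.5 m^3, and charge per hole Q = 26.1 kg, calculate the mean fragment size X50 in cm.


53.9461 cm

Compute V/Q:
V/Q = 347.5 / 26.1 = 13.31417625
Raise to the power 0.8:
(V/Q)^0.8 = 13.31417625^0.8 = 7.933255496
Multiply by A:
X50 = 6.8 * 7.933255496
= 53.9461 cm


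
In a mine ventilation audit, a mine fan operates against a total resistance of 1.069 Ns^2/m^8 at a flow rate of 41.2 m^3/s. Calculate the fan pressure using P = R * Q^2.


1814.5634 Pa

Compute Q^2:
Q^2 = 41.2^2 = 1697.44
Compute pressure:
P = R * Q^2 = 1.069 * 1697.44
= 1814.5634 Pa


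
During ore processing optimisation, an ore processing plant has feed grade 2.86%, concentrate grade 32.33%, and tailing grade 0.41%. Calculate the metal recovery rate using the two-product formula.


86.7647%

Using the two-product formula:
R = 100 * c * (f - t) / (f * (c - t))
Numerator = 100 * 32.33 * (2.86 - 0.41)
= 100 * 32.33 * 2.45
= 7920.85
Denominator = 2.86 * (32.33 - 0.41)
= 2.86 * 31.92
= 91.2912
R = 7920.85 / 91.2912
= 86.7647%


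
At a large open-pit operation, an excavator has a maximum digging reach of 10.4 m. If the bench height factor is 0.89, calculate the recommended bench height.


9.256 m

Bench height = reach * factor
= 10.4 * 0.89
= 9.256 m


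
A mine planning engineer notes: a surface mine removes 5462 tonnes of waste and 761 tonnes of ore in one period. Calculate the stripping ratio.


Stripping ratio = waste tonnage / ore tonnage
= 5462 / 761
= 7.1774

7.1774


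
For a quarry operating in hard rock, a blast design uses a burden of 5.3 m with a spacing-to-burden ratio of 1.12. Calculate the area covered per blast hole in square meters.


First, find the spacing:
Spacing = burden * ratio = 5.3 * 1.12
= 5.936 m
Then, calculate the area:
Area = burden * spacing = 5.3 * 5.936
= 31.4608 m^2

31.4608 m^2


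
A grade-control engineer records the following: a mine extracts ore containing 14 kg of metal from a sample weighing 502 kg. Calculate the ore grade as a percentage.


Ore grade = (metal mass / ore mass) * 100
= (14 / 502) * 100
= 0.02788844622 * 100
= 2.7888%

2.7888%


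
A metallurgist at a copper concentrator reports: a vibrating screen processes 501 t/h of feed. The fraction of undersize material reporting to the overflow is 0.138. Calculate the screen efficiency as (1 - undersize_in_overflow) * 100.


Screen efficiency = (1 - fraction of undersize in overflow) * 100
= (1 - 0.138) * 100
= 0.862 * 100
= 86.2%

86.2%


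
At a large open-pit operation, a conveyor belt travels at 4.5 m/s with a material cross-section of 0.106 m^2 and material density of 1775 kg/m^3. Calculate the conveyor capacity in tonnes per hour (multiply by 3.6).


3048.03 t/h

Volumetric flow = speed * area
= 4.5 * 0.106 = 0.477 m^3/s
Mass flow = volumetric * density
= 0.477 * 1775 = 846.675 kg/s
Convert to t/h: multiply by 3.6
Capacity = 846.675 * 3.6
= 3048.03 t/h


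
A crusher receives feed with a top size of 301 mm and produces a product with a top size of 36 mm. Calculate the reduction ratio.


Reduction ratio = feed size / product size
= 301 / 36
= 8.3611

8.3611


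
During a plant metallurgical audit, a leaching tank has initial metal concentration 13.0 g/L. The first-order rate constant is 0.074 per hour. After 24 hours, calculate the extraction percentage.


83.0686%

Compute the exponent:
-k * t = -0.074 * 24 = -1.776
Remaining concentration:
C = 13.0 * exp(-1.776)
= 13.0 * 0.1693140508
= 2.20108266 g/L
Extracted = 13.0 - 2.20108266 = 10.79891734 g/L
Extraction % = 10.79891734 / 13.0 * 100
= 83.0686%


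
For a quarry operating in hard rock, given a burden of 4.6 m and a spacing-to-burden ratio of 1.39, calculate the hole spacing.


6.394 m

Spacing = burden * ratio
= 4.6 * 1.39
= 6.394 m


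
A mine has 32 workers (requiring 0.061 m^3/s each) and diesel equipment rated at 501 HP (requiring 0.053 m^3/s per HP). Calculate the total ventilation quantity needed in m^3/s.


Airflow for workers:
Q_people = 32 * 0.061 = 1.952 m^3/s
Airflow for diesel equipment:
Q_diesel = 501 * 0.053 = 26.553 m^3/s
Total ventilation:
Q_total = 1.952 + 26.553
= 28.505 m^3/s

28.505 m^3/s


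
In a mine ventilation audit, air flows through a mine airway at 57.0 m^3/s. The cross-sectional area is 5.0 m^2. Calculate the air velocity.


11.4 m/s

Velocity = flow rate / cross-sectional area
= 57.0 / 5.0
= 11.4 m/s


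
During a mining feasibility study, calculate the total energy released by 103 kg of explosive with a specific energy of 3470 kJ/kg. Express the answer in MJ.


Energy = mass * specific_energy / 1000
= 103 * 3470 / 1000
= 357410 / 1000
= 357.41 MJ

357.41 MJ


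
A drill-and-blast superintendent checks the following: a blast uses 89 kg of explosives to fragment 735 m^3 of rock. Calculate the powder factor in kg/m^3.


Powder factor = explosive mass / rock volume
= 89 / 735
= 0.1211 kg/m^3

0.1211 kg/m^3


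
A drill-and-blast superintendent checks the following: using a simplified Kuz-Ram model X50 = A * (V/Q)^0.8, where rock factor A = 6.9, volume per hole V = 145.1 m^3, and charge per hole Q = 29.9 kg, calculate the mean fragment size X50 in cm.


Compute V/Q:
V/Q = 145.1 / 29.9 = 4.852842809
Raise to the power 0.8:
(V/Q)^0.8 = 4.852842809^0.8 = 3.538318957
Multiply by A:
X50 = 6.9 * 3.538318957
= 24.4144 cm

24.4144 cm


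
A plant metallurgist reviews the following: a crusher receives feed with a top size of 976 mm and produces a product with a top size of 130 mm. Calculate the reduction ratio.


Reduction ratio = feed size / product size
= 976 / 130
= 7.5077

7.5077


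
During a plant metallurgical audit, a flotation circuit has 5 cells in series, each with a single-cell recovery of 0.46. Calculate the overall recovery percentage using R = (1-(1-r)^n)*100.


95.4083%

Complement of single-cell recovery:
1 - r = 1 - 0.46 = 0.54
Raise to power n:
(1 - r)^5 = 0.54^5 = 0.0459165024
Overall recovery:
R = (1 - 0.0459165024) * 100
= 95.4083%


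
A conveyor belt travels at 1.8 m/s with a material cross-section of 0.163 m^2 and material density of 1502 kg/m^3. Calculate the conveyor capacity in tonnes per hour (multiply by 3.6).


1586.4725 t/h

Volumetric flow = speed * area
= 1.8 * 0.163 = 0.2934 m^3/s
Mass flow = volumetric * density
= 0.2934 * 1502 = 440.6868 kg/s
Convert to t/h: multiply by 3.6
Capacity = 440.6868 * 3.6
= 1586.4725 t/h


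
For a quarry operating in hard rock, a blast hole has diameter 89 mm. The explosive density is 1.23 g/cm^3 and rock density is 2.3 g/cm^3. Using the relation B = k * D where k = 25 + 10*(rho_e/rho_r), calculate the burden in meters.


First, compute k:
rho_e / rho_r = 1.23 / 2.3 = 0.5347826087
k = 25 + 10 * 0.5347826087 = 30.34782609
Then, compute burden:
B = k * D / 1000 = 30.34782609 * 89 / 1000
= 2700.956522 / 1000
= 2.701 m

2.701 m


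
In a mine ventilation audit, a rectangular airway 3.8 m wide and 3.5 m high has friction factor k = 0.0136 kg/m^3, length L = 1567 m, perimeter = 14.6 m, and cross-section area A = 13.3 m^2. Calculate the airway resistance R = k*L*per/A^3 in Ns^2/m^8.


0.1323 Ns^2/m^8

Compute the numerator:
k * L * per = 0.0136 * 1567 * 14.6
= 311.14352
Compute the denominator:
A^3 = 13.3^3 = 2352.637
Resistance:
R = 311.14352 / 2352.637
= 0.1323 Ns^2/m^8


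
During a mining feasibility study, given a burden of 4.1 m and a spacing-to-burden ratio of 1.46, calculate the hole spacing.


Spacing = burden * ratio
= 4.1 * 1.46
= 5.986 m

5.986 m


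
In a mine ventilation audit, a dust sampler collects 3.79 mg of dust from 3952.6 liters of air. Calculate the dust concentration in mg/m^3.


0.9589 mg/m^3

Convert liters to m^3: 1 m^3 = 1000 L
Concentration = mass / volume * 1000
= 3.79 / 3952.6 * 1000
= 0.0009588625209 * 1000
= 0.9589 mg/m^3


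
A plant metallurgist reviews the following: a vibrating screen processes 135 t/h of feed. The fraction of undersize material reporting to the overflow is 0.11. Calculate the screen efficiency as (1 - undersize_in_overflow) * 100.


89.0%

Screen efficiency = (1 - fraction of undersize in overflow) * 100
= (1 - 0.11) * 100
= 0.89 * 100
= 89.0%


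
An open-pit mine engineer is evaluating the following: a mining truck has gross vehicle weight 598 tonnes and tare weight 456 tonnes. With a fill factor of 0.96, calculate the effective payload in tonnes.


136.32 tonnes

Maximum payload = gross - tare
= 598 - 456 = 142 tonnes
Effective payload = max payload * fill factor
= 142 * 0.96
= 136.32 tonnes


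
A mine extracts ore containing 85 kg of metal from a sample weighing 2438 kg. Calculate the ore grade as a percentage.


3.4865%

Ore grade = (metal mass / ore mass) * 100
= (85 / 2438) * 100
= 0.03486464315 * 100
= 3.4865%


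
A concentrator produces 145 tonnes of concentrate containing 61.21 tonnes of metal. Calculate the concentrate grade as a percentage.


Grade = (metal in concentrate / concentrate mass) * 100
= (61.21 / 145) * 100
= 0.422137931 * 100
= 42.2138%

42.2138%


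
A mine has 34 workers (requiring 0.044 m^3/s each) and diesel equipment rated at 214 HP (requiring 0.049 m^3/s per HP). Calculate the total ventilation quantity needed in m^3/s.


Airflow for workers:
Q_people = 34 * 0.044 = 1.496 m^3/s
Airflow for diesel equipment:
Q_diesel = 214 * 0.049 = 10.486 m^3/s
Total ventilation:
Q_total = 1.496 + 10.486
= 11.982 m^3/s

11.982 m^3/s


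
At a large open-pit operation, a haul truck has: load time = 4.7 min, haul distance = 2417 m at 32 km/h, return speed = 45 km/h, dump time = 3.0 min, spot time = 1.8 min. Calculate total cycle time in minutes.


17.2545 min

Convert haul speed to m/min: 32 * 1000/60 = 533.3333333 m/min
Haul time = 2417 / 533.3333333 = 4.531875 min
Convert return speed to m/min: 45 * 1000/60 = 750 m/min
Return time = 2417 / 750 = 3.222666667 min
Total cycle time:
= 4.7 + 4.531875 + 3.0 + 3.222666667 + 1.8
= 17.2545 min


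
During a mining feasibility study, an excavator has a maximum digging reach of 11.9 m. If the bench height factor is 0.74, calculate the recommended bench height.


8.806 m

Bench height = reach * factor
= 11.9 * 0.74
= 8.806 m


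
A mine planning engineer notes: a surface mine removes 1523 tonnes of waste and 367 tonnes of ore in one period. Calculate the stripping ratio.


Stripping ratio = waste tonnage / ore tonnage
= 1523 / 367
= 4.1499

4.1499


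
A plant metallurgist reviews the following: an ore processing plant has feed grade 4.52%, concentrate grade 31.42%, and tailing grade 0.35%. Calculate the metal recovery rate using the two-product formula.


Using the two-product formula:
R = 100 * c * (f - t) / (f * (c - t))
Numerator = 100 * 31.42 * (4.52 - 0.35)
= 100 * 31.42 * 4.17
= 13102.14
Denominator = 4.52 * (31.42 - 0.35)
= 4.52 * 31.07
= 140.4364
R = 13102.14 / 140.4364
= 93.2959%

93.2959%


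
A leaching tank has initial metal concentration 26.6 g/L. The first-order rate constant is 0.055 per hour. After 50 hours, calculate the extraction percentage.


93.6072%

Compute the exponent:
-k * t = -0.055 * 50 = -2.75
Remaining concentration:
C = 26.6 * exp(-2.75)
= 26.6 * 0.06392786121
= 1.700481108 g/L
Extracted = 26.6 - 1.700481108 = 24.89951889 g/L
Extraction % = 24.89951889 / 26.6 * 100
= 93.6072%


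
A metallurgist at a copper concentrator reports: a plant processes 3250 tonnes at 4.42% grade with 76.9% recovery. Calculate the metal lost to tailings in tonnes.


33.1832 tonnes

Total metal in feed:
= 3250 * 4.42 / 100 = 143.65 tonnes
Metal recovered:
= 143.65 * 76.9 / 100 = 110.46685 tonnes
Metal lost to tailings:
= 143.65 - 110.46685
= 33.1832 tonnes


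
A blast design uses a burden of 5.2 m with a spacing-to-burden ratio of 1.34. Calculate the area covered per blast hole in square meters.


36.2336 m^2

First, find the spacing:
Spacing = burden * ratio = 5.2 * 1.34
= 6.968 m
Then, calculate the area:
Area = burden * spacing = 5.2 * 6.968
= 36.2336 m^2


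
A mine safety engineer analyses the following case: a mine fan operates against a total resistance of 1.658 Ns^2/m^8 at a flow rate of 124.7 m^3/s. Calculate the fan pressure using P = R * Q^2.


25782.0492 Pa

Compute Q^2:
Q^2 = 124.7^2 = 15550.09
Compute pressure:
P = R * Q^2 = 1.658 * 15550.09
= 25782.0492 Pa


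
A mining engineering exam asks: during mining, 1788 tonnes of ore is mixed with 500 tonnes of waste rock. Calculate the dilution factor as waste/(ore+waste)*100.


21.8531%

Total material = ore + waste
= 1788 + 500 = 2288 tonnes
Dilution = waste / total * 100
= 500 / 2288 * 100
= 0.2185314685 * 100
= 21.8531%


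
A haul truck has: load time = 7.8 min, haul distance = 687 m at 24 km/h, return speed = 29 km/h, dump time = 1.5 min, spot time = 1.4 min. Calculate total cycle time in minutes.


Convert haul speed to m/min: 24 * 1000/60 = 400 m/min
Haul time = 687 / 400 = 1.7175 min
Convert return speed to m/min: 29 * 1000/60 = 483.3333333 m/min
Return time = 687 / 483.3333333 = 1.42137931 min
Total cycle time:
= 7.8 + 1.7175 + 1.5 + 1.42137931 + 1.4
= 13.8389 min

13.8389 min


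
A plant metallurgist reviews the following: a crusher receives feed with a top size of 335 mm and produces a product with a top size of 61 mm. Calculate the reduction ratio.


Reduction ratio = feed size / product size
= 335 / 61
= 5.4918

5.4918


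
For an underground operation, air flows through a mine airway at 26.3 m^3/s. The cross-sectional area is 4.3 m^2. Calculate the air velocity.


6.1163 m/s

Velocity = flow rate / cross-sectional area
= 26.3 / 4.3
= 6.1163 m/s


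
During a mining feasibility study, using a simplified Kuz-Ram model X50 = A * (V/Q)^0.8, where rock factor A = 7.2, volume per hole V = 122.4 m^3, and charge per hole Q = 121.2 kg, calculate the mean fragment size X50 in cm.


7.257 cm

Compute V/Q:
V/Q = 122.4 / 121.2 = 1.00990099
Raise to the power 0.8:
(V/Q)^0.8 = 1.00990099^0.8 = 1.007912981
Multiply by A:
X50 = 7.2 * 1.007912981
= 7.257 cm


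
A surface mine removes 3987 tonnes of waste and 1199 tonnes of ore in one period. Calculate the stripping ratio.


3.3253

Stripping ratio = waste tonnage / ore tonnage
= 3987 / 1199
= 3.3253


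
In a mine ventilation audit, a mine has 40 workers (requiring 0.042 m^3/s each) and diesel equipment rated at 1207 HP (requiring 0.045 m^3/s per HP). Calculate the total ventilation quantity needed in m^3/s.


55.995 m^3/s

Airflow for workers:
Q_people = 40 * 0.042 = 1.68 m^3/s
Airflow for diesel equipment:
Q_diesel = 1207 * 0.045 = 54.315 m^3/s
Total ventilation:
Q_total = 1.68 + 54.315
= 55.995 m^3/s


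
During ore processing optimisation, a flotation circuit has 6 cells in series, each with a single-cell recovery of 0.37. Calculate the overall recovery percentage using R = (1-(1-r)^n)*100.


93.7476%

Complement of single-cell recovery:
1 - r = 1 - 0.37 = 0.63
Raise to power n:
(1 - r)^6 = 0.63^6 = 0.06252350221
Overall recovery:
R = (1 - 0.06252350221) * 100
= 93.7476%


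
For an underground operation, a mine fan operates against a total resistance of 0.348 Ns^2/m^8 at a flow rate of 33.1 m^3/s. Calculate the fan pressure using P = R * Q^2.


Compute Q^2:
Q^2 = 33.1^2 = 1095.61
Compute pressure:
P = R * Q^2 = 0.348 * 1095.61
= 381.2723 Pa

381.2723 Pa


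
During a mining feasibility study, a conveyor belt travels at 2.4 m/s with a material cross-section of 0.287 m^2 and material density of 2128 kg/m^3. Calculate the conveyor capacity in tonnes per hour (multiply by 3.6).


5276.759 t/h

Volumetric flow = speed * area
= 2.4 * 0.287 = 0.6888 m^3/s
Mass flow = volumetric * density
= 0.6888 * 2128 = 1465.7664 kg/s
Convert to t/h: multiply by 3.6
Capacity = 1465.7664 * 3.6
= 5276.759 t/h


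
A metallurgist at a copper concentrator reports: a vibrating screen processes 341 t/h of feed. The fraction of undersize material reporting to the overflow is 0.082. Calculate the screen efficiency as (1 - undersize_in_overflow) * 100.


Screen efficiency = (1 - fraction of undersize in overflow) * 100
= (1 - 0.082) * 100
= 0.918 * 100
= 91.8%

91.8%


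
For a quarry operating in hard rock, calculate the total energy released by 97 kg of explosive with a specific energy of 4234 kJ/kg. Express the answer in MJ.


Energy = mass * specific_energy / 1000
= 97 * 4234 / 1000
= 410698 / 1000
= 410.698 MJ

410.698 MJ


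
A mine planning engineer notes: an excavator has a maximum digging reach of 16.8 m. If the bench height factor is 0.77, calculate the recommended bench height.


Bench height = reach * factor
= 16.8 * 0.77
= 12.936 m

12.936 m


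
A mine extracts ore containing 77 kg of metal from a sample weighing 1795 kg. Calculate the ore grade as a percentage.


Ore grade = (metal mass / ore mass) * 100
= (77 / 1795) * 100
= 0.04289693593 * 100
= 4.2897%

4.2897%


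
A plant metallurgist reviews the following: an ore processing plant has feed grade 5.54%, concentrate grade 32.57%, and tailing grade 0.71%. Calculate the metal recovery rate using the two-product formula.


Using the two-product formula:
R = 100 * c * (f - t) / (f * (c - t))
Numerator = 100 * 32.57 * (5.54 - 0.71)
= 100 * 32.57 * 4.83
= 15731.31
Denominator = 5.54 * (32.57 - 0.71)
= 5.54 * 31.86
= 176.5044
R = 15731.31 / 176.5044
= 89.127%

89.127%


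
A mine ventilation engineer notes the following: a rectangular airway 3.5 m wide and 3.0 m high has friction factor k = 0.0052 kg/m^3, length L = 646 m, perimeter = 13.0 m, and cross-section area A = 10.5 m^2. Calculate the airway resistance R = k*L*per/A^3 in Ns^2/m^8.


Compute the numerator:
k * L * per = 0.0052 * 646 * 13.0
= 43.6696
Compute the denominator:
A^3 = 10.5^3 = 1157.625
Resistance:
R = 43.6696 / 1157.625
= 0.0377 Ns^2/m^8

0.0377 Ns^2/m^8


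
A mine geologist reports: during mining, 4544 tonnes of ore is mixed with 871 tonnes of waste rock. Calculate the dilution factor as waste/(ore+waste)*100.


16.0849%

Total material = ore + waste
= 4544 + 871 = 5415 tonnes
Dilution = waste / total * 100
= 871 / 5415 * 100
= 0.1608494922 * 100
= 16.0849%


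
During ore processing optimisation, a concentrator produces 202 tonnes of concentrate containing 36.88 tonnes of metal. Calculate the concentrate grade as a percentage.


Grade = (metal in concentrate / concentrate mass) * 100
= (36.88 / 202) * 100
= 0.1825742574 * 100
= 18.2574%

18.2574%


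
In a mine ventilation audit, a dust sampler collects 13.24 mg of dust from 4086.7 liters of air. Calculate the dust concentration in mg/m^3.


Convert liters to m^3: 1 m^3 = 1000 L
Concentration = mass / volume * 1000
= 13.24 / 4086.7 * 1000
= 0.003239777816 * 1000
= 3.2398 mg/m^3

3.2398 mg/m^3


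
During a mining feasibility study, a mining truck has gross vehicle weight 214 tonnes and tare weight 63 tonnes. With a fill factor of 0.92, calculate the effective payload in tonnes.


138.92 tonnes

Maximum payload = gross - tare
= 214 - 63 = 151 tonnes
Effective payload = max payload * fill factor
= 151 * 0.92
= 138.92 tonnes


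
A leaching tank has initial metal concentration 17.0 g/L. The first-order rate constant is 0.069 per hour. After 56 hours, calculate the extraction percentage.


97.9016%

Compute the exponent:
-k * t = -0.069 * 56 = -3.864
Remaining concentration:
C = 17.0 * exp(-3.864)
= 17.0 * 0.02098389584
= 0.3567262294 g/L
Extracted = 17.0 - 0.3567262294 = 16.64327377 g/L
Extraction % = 16.64327377 / 17.0 * 100
= 97.9016%


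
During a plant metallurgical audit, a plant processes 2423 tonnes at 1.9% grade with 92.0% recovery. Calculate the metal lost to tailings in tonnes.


Total metal in feed:
= 2423 * 1.9 / 100 = 46.037 tonnes
Metal recovered:
= 46.037 * 92.0 / 100 = 42.35404 tonnes
Metal lost to tailings:
= 46.037 - 42.35404
= 3.683 tonnes

3.683 tonnes


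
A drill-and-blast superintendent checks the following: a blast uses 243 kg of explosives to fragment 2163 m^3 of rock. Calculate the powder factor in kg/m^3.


Powder factor = explosive mass / rock volume
= 243 / 2163
= 0.1123 kg/m^3

0.1123 kg/m^3


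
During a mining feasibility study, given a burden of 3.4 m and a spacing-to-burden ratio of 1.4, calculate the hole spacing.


4.76 m

Spacing = burden * ratio
= 3.4 * 1.4
= 4.76 m


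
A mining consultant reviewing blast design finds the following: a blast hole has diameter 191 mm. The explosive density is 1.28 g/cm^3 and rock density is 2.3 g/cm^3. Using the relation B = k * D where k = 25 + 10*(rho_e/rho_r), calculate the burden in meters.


5.838 m

First, compute k:
rho_e / rho_r = 1.28 / 2.3 = 0.5565217391
k = 25 + 10 * 0.5565217391 = 30.56521739
Then, compute burden:
B = k * D / 1000 = 30.56521739 * 191 / 1000
= 5837.956522 / 1000
= 5.838 m


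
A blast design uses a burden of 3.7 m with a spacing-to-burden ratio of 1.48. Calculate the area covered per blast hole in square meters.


First, find the spacing:
Spacing = burden * ratio = 3.7 * 1.48
= 5.476 m
Then, calculate the area:
Area = burden * spacing = 3.7 * 5.476
= 20.2612 m^2

20.2612 m^2


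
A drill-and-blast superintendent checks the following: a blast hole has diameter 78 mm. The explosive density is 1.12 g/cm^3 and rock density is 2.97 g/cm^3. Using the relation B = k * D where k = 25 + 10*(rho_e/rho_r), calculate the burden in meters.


First, compute k:
rho_e / rho_r = 1.12 / 2.97 = 0.3771043771
k = 25 + 10 * 0.3771043771 = 28.77104377
Then, compute burden:
B = k * D / 1000 = 28.77104377 * 78 / 1000
= 2244.141414 / 1000
= 2.2441 m

2.2441 m


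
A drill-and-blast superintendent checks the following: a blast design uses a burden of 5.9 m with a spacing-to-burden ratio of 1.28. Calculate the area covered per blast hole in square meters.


44.5568 m^2

First, find the spacing:
Spacing = burden * ratio = 5.9 * 1.28
= 7.552 m
Then, calculate the area:
Area = burden * spacing = 5.9 * 7.552
= 44.5568 m^2


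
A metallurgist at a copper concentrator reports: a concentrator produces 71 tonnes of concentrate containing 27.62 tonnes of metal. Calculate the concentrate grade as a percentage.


Grade = (metal in concentrate / concentrate mass) * 100
= (27.62 / 71) * 100
= 0.3890140845 * 100
= 38.9014%

38.9014%


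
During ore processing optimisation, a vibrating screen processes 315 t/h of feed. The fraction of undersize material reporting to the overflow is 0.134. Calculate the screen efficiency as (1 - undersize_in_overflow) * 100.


86.6%

Screen efficiency = (1 - fraction of undersize in overflow) * 100
= (1 - 0.134) * 100
= 0.866 * 100
= 86.6%


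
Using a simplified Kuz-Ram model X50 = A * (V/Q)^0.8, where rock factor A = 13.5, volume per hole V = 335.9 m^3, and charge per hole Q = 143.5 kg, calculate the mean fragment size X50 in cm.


26.6576 cm

Compute V/Q:
V/Q = 335.9 / 143.5 = 2.340766551
Raise to the power 0.8:
(V/Q)^0.8 = 2.340766551^0.8 = 1.974633416
Multiply by A:
X50 = 13.5 * 1.974633416
= 26.6576 cm


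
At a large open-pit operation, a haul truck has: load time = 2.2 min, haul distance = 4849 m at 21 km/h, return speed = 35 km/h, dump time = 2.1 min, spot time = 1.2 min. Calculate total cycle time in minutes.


Convert haul speed to m/min: 21 * 1000/60 = 350 m/min
Haul time = 4849 / 350 = 13.85428571 min
Convert return speed to m/min: 35 * 1000/60 = 583.3333333 m/min
Return time = 4849 / 583.3333333 = 8.312571429 min
Total cycle time:
= 2.2 + 13.85428571 + 2.1 + 8.312571429 + 1.2
= 27.6669 min

27.6669 min


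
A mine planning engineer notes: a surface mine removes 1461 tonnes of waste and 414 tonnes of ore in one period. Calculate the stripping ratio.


3.529

Stripping ratio = waste tonnage / ore tonnage
= 1461 / 414
= 3.529


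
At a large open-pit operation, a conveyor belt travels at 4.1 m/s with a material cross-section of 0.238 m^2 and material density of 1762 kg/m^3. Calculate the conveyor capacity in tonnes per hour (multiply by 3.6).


6189.6946 t/h

Volumetric flow = speed * area
= 4.1 * 0.238 = 0.9758 m^3/s
Mass flow = volumetric * density
= 0.9758 * 1762 = 1719.3596 kg/s
Convert to t/h: multiply by 3.6
Capacity = 1719.3596 * 3.6
= 6189.6946 t/h


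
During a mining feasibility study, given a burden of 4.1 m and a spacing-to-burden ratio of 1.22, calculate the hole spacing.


Spacing = burden * ratio
= 4.1 * 1.22
= 5.002 m

5.002 m


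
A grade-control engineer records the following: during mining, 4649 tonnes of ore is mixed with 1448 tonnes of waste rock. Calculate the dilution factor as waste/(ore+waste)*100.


Total material = ore + waste
= 4649 + 1448 = 6097 tonnes
Dilution = waste / total * 100
= 1448 / 6097 * 100
= 0.2374938494 * 100
= 23.7494%

23.7494%


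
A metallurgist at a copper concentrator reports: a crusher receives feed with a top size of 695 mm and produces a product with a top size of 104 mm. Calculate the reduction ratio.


Reduction ratio = feed size / product size
= 695 / 104
= 6.6827

6.6827


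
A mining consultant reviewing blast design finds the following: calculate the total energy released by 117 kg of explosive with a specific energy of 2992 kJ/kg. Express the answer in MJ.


Energy = mass * specific_energy / 1000
= 117 * 2992 / 1000
= 350064 / 1000
= 350.064 MJ

350.064 MJ


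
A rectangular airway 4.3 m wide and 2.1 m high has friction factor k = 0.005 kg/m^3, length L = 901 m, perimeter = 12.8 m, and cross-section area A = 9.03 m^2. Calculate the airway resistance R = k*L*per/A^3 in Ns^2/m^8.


0.0783 Ns^2/m^8

Compute the numerator:
k * L * per = 0.005 * 901 * 12.8
= 57.664
Compute the denominator:
A^3 = 9.03^3 = 736.314327
Resistance:
R = 57.664 / 736.314327
= 0.0783 Ns^2/m^8


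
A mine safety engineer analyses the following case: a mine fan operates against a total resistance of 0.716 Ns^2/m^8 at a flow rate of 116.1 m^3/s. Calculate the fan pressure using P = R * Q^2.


Compute Q^2:
Q^2 = 116.1^2 = 13479.21
Compute pressure:
P = R * Q^2 = 0.716 * 13479.21
= 9651.1144 Pa

9651.1144 Pa


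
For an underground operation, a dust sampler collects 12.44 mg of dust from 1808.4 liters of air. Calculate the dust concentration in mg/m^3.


Convert liters to m^3: 1 m^3 = 1000 L
Concentration = mass / volume * 1000
= 12.44 / 1808.4 * 1000
= 0.006879009069 * 1000
= 6.879 mg/m^3

6.879 mg/m^3


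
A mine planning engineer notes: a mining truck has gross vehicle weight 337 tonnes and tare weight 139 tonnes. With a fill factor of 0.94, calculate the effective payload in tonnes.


Maximum payload = gross - tare
= 337 - 139 = 198 tonnes
Effective payload = max payload * fill factor
= 198 * 0.94
= 186.12 tonnes

186.12 tonnes


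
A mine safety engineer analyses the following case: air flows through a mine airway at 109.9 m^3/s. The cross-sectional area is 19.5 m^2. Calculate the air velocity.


Velocity = flow rate / cross-sectional area
= 109.9 / 19.5
= 5.6359 m/s

5.6359 m/s


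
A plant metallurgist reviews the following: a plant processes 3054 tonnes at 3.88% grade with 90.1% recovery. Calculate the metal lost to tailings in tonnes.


Total metal in feed:
= 3054 * 3.88 / 100 = 118.4952 tonnes
Metal recovered:
= 118.4952 * 90.1 / 100 = 106.7641752 tonnes
Metal lost to tailings:
= 118.4952 - 106.7641752
= 11.731 tonnes

11.731 tonnes


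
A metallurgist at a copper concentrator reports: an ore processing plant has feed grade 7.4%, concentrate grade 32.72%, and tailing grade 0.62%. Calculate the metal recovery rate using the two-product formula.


Using the two-product formula:
R = 100 * c * (f - t) / (f * (c - t))
Numerator = 100 * 32.72 * (7.4 - 0.62)
= 100 * 32.72 * 6.78
= 22184.16
Denominator = 7.4 * (32.72 - 0.62)
= 7.4 * 32.1
= 237.54
R = 22184.16 / 237.54
= 93.3913%

93.3913%
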